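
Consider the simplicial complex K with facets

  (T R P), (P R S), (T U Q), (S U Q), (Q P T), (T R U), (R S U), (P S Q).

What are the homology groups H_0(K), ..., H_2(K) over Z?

Order the vertices as P < Q < R < S < T < U. Listing each simplex with vertices in this order, K has dimension 2 with simplices:

  0-simplices (6): P, Q, R, S, T, U
  1-simplices (12): PQ, PR, PS, PT, QS, QT, QU, RS, RT, RU, SU, TU
  2-simplices (8): PQS, PQT, PRS, PRT, QSU, QTU, RSU, RTU

giving chain groups C_0 ≅ Z^6, C_1 ≅ Z^12, C_2 ≅ Z^8.

∂_1: C_1 → C_0 sends each edge [p,q] (with p < q) to q − p. For instance
  ∂PR = R − P.
The resulting 6×12 matrix has rank 5, and its Smith normal form has invariant factors (1,1,1,1,1).

∂_2: C_2 → C_1 sends each 2-simplex [p,q,r] to [q,r] − [p,r] + [p,q]. For instance
  ∂PRT = RT − PT + PR,
  ∂PRS = RS − PS + PR.
As a 12×8 matrix over Z this has rank 7, with invariant factors (1,1,1,1,1,1,1).

Now H_k = ker ∂_k / im ∂_{k+1}, so:

  H_0: rank C_0 − rank ∂_1 = 6 − 5 = 1, and the invariant factors of ∂_1 are all 1, so H_0 ≅ Z.
  H_1: rank ker ∂_1 − rank ∂_2 = (12 − 5) − 7 = 0, and the invariant factors of ∂_2 are all 1, so H_1 ≅ 0.
  H_2: rank ker ∂_2 − rank ∂_3 = (8 − 7) − 0 = 1, and there is no ∂_3, so H_2 ≅ Z.

(K is a triangulation of the 2-sphere S^2.)

H_0 = Z,  H_1 = 0,  H_2 = Z.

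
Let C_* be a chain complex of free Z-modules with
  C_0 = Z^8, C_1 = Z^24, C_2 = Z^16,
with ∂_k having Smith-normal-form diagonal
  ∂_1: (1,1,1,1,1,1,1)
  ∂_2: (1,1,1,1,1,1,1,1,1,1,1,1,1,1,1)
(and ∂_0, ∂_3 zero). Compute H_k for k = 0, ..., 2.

H_0 ≅ Z,  H_1 ≅ Z^2,  H_2 ≅ Z.

H_0: b_0 = 8 − 0 − 7 = 1; torsion from ∂_1 factors > 1: none. So H_0 ≅ Z.
H_1: b_1 = 24 − 7 − 15 = 2; torsion from ∂_2 factors > 1: none. So H_1 ≅ Z^2.
H_2: b_2 = 16 − 15 − 0 = 1; torsion from ∂_3 factors > 1: none. So H_2 ≅ Z.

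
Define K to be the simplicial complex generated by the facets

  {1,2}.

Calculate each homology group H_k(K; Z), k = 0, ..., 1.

H_0 ≅ Z,  H_1 = 0.

Take the total order 1 < 2 on the vertex set. Then K (dimension 1) consists of the simplices:

  0-simplices (2): [1], [2]
  1-simplices (1): [1,2]

Hence C_0 ≅ Z^2, C_1 ≅ Z^1.

The boundary map ∂_1: C_1 → C_0 is given by ∂[p,q] = [q] − [p]. For instance
  ∂[1,2] = [2] − [1].
The 2×1 boundary matrix has rank 1 and Smith normal form diag(1).

Now H_k = ker ∂_k / im ∂_{k+1}, so:

  H_0: rank C_0 − rank ∂_1 = 2 − 1 = 1, and the invariant factors of ∂_1 are all 1, so H_0 = Z.
  H_1: rank ker ∂_1 − rank ∂_2 = (1 − 1) − 0 = 0, and there is no ∂_2, so H_1 = 0.

(K is a triangulation of the 1-simplex.)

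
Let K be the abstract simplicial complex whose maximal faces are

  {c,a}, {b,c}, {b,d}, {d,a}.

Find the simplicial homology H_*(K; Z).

H_0 = Z,  H_1 = Z.

Take the total order a < b < c < d on the vertex set. Then K (dimension 1) consists of the simplices:

  0-simplices (4): a, b, c, d
  1-simplices (4): ac, ad, bc, bd

so the chain groups are C_0 ≅ Z^4, C_1 ≅ Z^4.

∂_1: C_1 → C_0 maps an edge to its endpoints' difference, ∂[p,q] = q − p.
As a 4×4 matrix over Z this has rank 3, with invariant factors (1,1,1).

From H_k ≅ ker(∂_k) / im(∂_{k+1}) we obtain:

  H_0: rank C_0 − rank ∂_1 = 4 − 3 = 1, and the invariant factors of ∂_1 are all 1, so H_0 = Z.
  H_1: rank ker ∂_1 − rank ∂_2 = (4 − 3) − 0 = 1, and there is no ∂_2, so H_1 = Z.

(K is a triangulation of the circle S^1.)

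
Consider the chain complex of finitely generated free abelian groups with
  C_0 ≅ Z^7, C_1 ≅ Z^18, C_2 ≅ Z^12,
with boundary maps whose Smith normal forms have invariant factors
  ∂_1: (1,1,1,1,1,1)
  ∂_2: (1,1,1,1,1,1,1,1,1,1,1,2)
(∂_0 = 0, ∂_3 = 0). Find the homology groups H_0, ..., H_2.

H_0: b_0 = 7 − 0 − 6 = 1; torsion from ∂_1 factors > 1: none. So H_0 ≅ Z.
H_1: b_1 = 18 − 6 − 12 = 0; torsion from ∂_2 factors > 1: [2]. So H_1 ≅ Z/2.
H_2: b_2 = 12 − 12 − 0 = 0; torsion from ∂_3 factors > 1: none. So H_2 ≅ 0.

H_0 ≅ Z,  H_1 ≅ Z/2,  H_2 = 0.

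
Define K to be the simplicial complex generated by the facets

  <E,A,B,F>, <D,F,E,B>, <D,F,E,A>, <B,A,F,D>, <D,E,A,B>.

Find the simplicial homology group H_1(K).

H_1 = 0.

Fix the vertex order A < B < D < E < F and write every simplex with vertices in increasing order. Then dim K = 3 and the simplices of K are:

  0-simplices (5): A, B, D, E, F
  1-simplices (10): AB, AD, AE, AF, BD, BE, BF, DE, DF, EF
  2-simplices (10): ABD, ABE, ABF, ADE, ADF, AEF, BDE, BDF, BEF, DEF
  3-simplices (5): ABDE, ABDF, ABEF, ADEF, BDEF

Hence C_0 ≅ Z^5, C_1 ≅ Z^10, C_2 ≅ Z^10, C_3 ≅ Z^5.

The boundary map ∂_1: C_1 → C_0 is given by ∂[p,q] = [q] − [p].
This gives a 5×10 integer matrix of rank 4; reducing to Smith normal form yields diagonal entries (1,1,1,1).

The boundary map ∂_2: C_2 → C_1 sends each 2-simplex [p,q,r] to [q,r] − [p,r] + [p,q]. For instance
  ∂BDF = DF − BF + BD,
  ∂BEF = EF − BF + BE.
This gives a 10×10 integer matrix of rank 6; reducing to Smith normal form yields diagonal entries (1,1,1,1,1,1).

Boundary ∂_3: C_3 → C_2 sends each 3-simplex σ to the alternating sum Σ_i (−1)^i (σ with its i-th vertex removed). For instance
  ∂ADEF = DEF − AEF + ADF − ADE,
  ∂ABEF = BEF − AEF + ABF − ABE.
The resulting 10×5 matrix has rank 4, and its Smith normal form has invariant factors (1,1,1,1).

Now H_k = ker ∂_k / im ∂_{k+1}, so:

  H_1: rank ker ∂_1 − rank ∂_2 = (10 − 4) − 6 = 0, and the invariant factors of ∂_2 are all 1, so H_1 ≅ 0.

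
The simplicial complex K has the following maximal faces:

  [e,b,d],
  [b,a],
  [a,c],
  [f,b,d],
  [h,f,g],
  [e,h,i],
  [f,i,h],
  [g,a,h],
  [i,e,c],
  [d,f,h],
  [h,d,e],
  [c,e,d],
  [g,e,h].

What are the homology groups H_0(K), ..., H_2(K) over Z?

K has 9 vertices, 21 edges, 11 triangles.
rank ∂_0 = 0, rank ∂_1 = 8 ⇒ b_0 = 9 − 0 − 8 = 1; all invariant factors of ∂_1 are 1 so no torsion. So H_0 ≅ Z.
rank ∂_1 = 8, rank ∂_2 = 11 ⇒ b_1 = 21 − 8 − 11 = 2; all invariant factors of ∂_2 are 1 so no torsion. So H_1 ≅ Z^2.
rank ∂_2 = 11, rank ∂_3 = 0 ⇒ b_2 = 11 − 11 − 0 = 0. So H_2 ≅ 0.

H_0 ≅ Z,  H_1 ≅ Z^2,  H_2 = 0.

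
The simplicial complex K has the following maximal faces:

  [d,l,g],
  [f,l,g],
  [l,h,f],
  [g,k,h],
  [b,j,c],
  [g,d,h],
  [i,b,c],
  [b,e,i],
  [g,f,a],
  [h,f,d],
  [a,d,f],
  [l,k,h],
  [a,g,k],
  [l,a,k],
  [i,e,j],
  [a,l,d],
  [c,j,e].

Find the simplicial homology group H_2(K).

Fix the vertex order a < b < c < d < e < f < g < h < i < j < k < l and write every simplex with vertices in increasing order. Then dim K = 2 and the simplices of K are:

  0-simplices (12): a, b, c, d, e, f, g, h, i, j, k, l
  1-simplices (28): ad, af, ag, ak, al, bc, be, bi, bj, ce, ci, cj, df, dg, dh, dl, ei, ej, fg, fh, fl, gh, gk, gl, hk, hl, ij, kl
  2-simplices (17): adf, adl, afg, agk, akl, bci, bcj, bei, cej, dfh, dgh, dgl, eij, fgl, fhl, ghk, hkl

Hence C_0 ≅ Z^12, C_1 ≅ Z^28, C_2 ≅ Z^17.

The boundary map ∂_1: C_1 → C_0 is given by ∂[p,q] = [q] − [p].
This gives a 12×28 integer matrix of rank 10; reducing to Smith normal form yields diagonal entries (1,1,1,1,1,1,1,1,1,1).

The boundary map ∂_2: C_2 → C_1 acts by ∂[p,q,r] = [q,r] − [p,r] + [p,q]. For instance
  ∂bei = ei − bi + be,
  ∂dgl = gl − dl + dg.
The 28×17 boundary matrix has rank 17 and Smith normal form diag(1,1,1,1,1,1,1,1,1,1,1,1,1,1,1,1,2).

Reading off H_k = ker ∂_k / im ∂_{k+1}:

  H_2: rank ker ∂_2 − rank ∂_3 = (17 − 17) − 0 = 0, and there is no ∂_3, so H_2 = 0.

H_2 ≅ 0.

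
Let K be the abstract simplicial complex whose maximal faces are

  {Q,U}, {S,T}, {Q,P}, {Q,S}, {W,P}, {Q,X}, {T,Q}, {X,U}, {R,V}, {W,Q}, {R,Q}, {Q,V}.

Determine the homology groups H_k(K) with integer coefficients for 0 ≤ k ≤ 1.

Take the total order P < Q < R < S < T < U < V < W < X on the vertex set. Then K (dimension 1) consists of the simplices:

  0-simplices (9): P, Q, R, S, T, U, V, W, X
  1-simplices (12): PQ, PW, QR, QS, QT, QU, QV, QW, QX, RV, ST, UX

so the chain groups are C_0 ≅ Z^9, C_1 ≅ Z^12.

∂_1: C_1 → C_0 sends each edge [p,q] (with p < q) to q − p.
As a 9×12 matrix over Z this has rank 8, with invariant factors (1,1,1,1,1,1,1,1).

Reading off H_k = ker ∂_k / im ∂_{k+1}:

  H_0: rank C_0 − rank ∂_1 = 9 − 8 = 1, and the invariant factors of ∂_1 are all 1, so H_0 ≅ Z.
  H_1: rank ker ∂_1 − rank ∂_2 = (12 − 8) − 0 = 4, and there is no ∂_2, so H_1 ≅ Z^4.

As a check, the Euler characteristic is 9 − 12 = -3, which agrees with 1 − 4 = -3.

H_0 ≅ Z,  H_1 ≅ Z^4.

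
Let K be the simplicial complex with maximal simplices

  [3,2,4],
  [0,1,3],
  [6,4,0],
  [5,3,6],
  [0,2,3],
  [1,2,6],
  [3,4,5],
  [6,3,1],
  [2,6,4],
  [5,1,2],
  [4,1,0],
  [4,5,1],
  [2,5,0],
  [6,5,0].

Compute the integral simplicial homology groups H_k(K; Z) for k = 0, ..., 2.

Take the total order 0 < 1 < 2 < 3 < 4 < 5 < 6 on the vertex set. Then K (dimension 2) consists of the simplices:

  0-simplices (7): [0], [1], [2], [3], [4], [5], [6]
  1-simplices (21): [0,1], [0,2], [0,3], [0,4], [0,5], [0,6], [1,2], [1,3], [1,4], [1,5], [1,6], [2,3], [2,4], [2,5], [2,6], [3,4], [3,5], [3,6], [4,5], [4,6], [5,6]
  2-simplices (14): [0,1,3], [0,1,4], [0,2,3], [0,2,5], [0,4,6], [0,5,6], [1,2,5], [1,2,6], [1,3,6], [1,4,5], [2,3,4], [2,4,6], [3,4,5], [3,5,6]

giving chain groups C_0 ≅ Z^7, C_1 ≅ Z^21, C_2 ≅ Z^14.

∂_1: C_1 → C_0 is given by ∂[p,q] = [q] − [p].
As a 7×21 matrix over Z this has rank 6, with invariant factors (1,1,1,1,1,1).

Boundary ∂_2: C_2 → C_1 acts by ∂[p,q,r] = [q,r] − [p,r] + [p,q]. For instance
  ∂[2,3,4] = [3,4] − [2,4] + [2,3],
  ∂[1,4,5] = [4,5] − [1,5] + [1,4].
This gives a 21×14 integer matrix of rank 13; reducing to Smith normal form yields diagonal entries (1,1,1,1,1,1,1,1,1,1,1,1,1).

Now H_k = ker ∂_k / im ∂_{k+1}, so:

  H_0: rank C_0 − rank ∂_1 = 7 − 6 = 1, and the invariant factors of ∂_1 are all 1, so H_0 ≅ Z.
  H_1: rank ker ∂_1 − rank ∂_2 = (21 − 6) − 13 = 2, and the invariant factors of ∂_2 are all 1, so H_1 ≅ Z^2.
  H_2: rank ker ∂_2 − rank ∂_3 = (14 − 13) − 0 = 1, and there is no ∂_3, so H_2 ≅ Z.

As a check, the Euler characteristic is 7 − 21 + 14 = 0, which agrees with 1 − 2 + 1 = 0.

H_0 = Z,  H_1 = Z^2,  H_2 = Z.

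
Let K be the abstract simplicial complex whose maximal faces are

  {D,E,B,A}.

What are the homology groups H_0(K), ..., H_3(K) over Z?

H_0 ≅ Z,  H_1 = 0,  H_2 = 0,  H_3 = 0.

Order the vertices as A < B < D < E. Listing each simplex with vertices in this order, K has dimension 3 with simplices:

  0-simplices (4): A, B, D, E
  1-simplices (6): AB, AD, AE, BD, BE, DE
  2-simplices (4): ABD, ABE, ADE, BDE
  3-simplices (1): ABDE

so the chain groups are C_0 ≅ Z^4, C_1 ≅ Z^6, C_2 ≅ Z^4, C_3 ≅ Z^1.

The boundary map ∂_1: C_1 → C_0 sends each edge [p,q] (with p < q) to q − p.
This gives a 4×6 integer matrix of rank 3; reducing to Smith normal form yields diagonal entries (1,1,1).

The boundary map ∂_2: C_2 → C_1 acts by ∂[p,q,r] = [q,r] − [p,r] + [p,q]. For instance
  ∂ADE = DE − AE + AD,
  ∂ABD = BD − AD + AB.
The 6×4 boundary matrix has rank 3 and Smith normal form diag(1,1,1).

The boundary map ∂_3: C_3 → C_2 sends each 3-simplex σ to the alternating sum Σ_i (−1)^i (σ with its i-th vertex removed). For instance
  ∂ABDE = BDE − ADE + ABE − ABD.
As a 4×1 matrix over Z this has rank 1, with invariant factors (1).

Computing H_k = (kernel of ∂_k) / (image of ∂_{k+1}):

  H_0: rank C_0 − rank ∂_1 = 4 − 3 = 1, and the invariant factors of ∂_1 are all 1, so H_0 = Z.
  H_1: rank ker ∂_1 − rank ∂_2 = (6 − 3) − 3 = 0, and the invariant factors of ∂_2 are all 1, so H_1 = 0.
  H_2: rank ker ∂_2 − rank ∂_3 = (4 − 3) − 1 = 0, and the invariant factors of ∂_3 are all 1, so H_2 = 0.
  H_3: rank ker ∂_3 − rank ∂_4 = (1 − 1) − 0 = 0, and there is no ∂_4, so H_3 = 0.

As a check, the Euler characteristic is 4 − 6 + 4 − 1 = 1, which agrees with 1 − 0 + 0 − 0 = 1.
(K is a triangulation of the 3-simplex.)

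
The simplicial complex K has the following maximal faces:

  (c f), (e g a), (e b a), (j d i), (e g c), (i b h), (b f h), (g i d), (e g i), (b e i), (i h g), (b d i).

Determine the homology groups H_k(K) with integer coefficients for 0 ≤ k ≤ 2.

H_0 ≅ Z,  H_1 ≅ Z,  H_2 = 0.

Take the total order a < b < c < d < e < f < g < h < i < j on the vertex set. Then K (dimension 2) consists of the simplices:

  0-simplices (10): a, b, c, d, e, f, g, h, i, j
  1-simplices (21): ab, ae, ag, bd, be, bf, bh, bi, ce, cf, cg, dg, di, dj, eg, ei, fh, gh, gi, hi, ij
  2-simplices (11): abe, aeg, bdi, bei, bfh, bhi, ceg, dgi, dij, egi, ghi

giving chain groups C_0 ≅ Z^10, C_1 ≅ Z^21, C_2 ≅ Z^11.

Boundary ∂_1: C_1 → C_0 sends each edge [p,q] (with p < q) to q − p. For instance
  ∂di = i − d.
As a 10×21 matrix over Z this has rank 9, with invariant factors (1,1,1,1,1,1,1,1,1).

Boundary ∂_2: C_2 → C_1 sends each 2-simplex [p,q,r] to [q,r] − [p,r] + [p,q]. For instance
  ∂abe = be − ae + ab,
  ∂bfh = fh − bh + bf.
As a 21×11 matrix over Z this has rank 11, with invariant factors (1,1,1,1,1,1,1,1,1,1,1).

From H_k ≅ ker(∂_k) / im(∂_{k+1}) we obtain:

  H_0: rank C_0 − rank ∂_1 = 10 − 9 = 1, and the invariant factors of ∂_1 are all 1, so H_0 = Z.
  H_1: rank ker ∂_1 − rank ∂_2 = (21 − 9) − 11 = 1, and the invariant factors of ∂_2 are all 1, so H_1 = Z.
  H_2: rank ker ∂_2 − rank ∂_3 = (11 − 11) − 0 = 0, and there is no ∂_3, so H_2 = 0.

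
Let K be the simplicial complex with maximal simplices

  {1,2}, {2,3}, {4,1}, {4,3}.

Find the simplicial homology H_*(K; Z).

H_0 = Z,  H_1 = Z.

We work with the vertex ordering 1 < 2 < 3 < 4. The simplices of K, each written with vertices in increasing order, are:

  0-simplices (4): [1], [2], [3], [4]
  1-simplices (4): [1,2], [1,4], [2,3], [3,4]

so the chain groups are C_0 ≅ Z^4, C_1 ≅ Z^4.

∂_1: C_1 → C_0 maps an edge to its endpoints' difference, ∂[p,q] = q − p. For instance
  ∂[1,4] = [4] − [1].
The resulting 4×4 matrix has rank 3, and its Smith normal form has invariant factors (1,1,1).

Reading off H_k = ker ∂_k / im ∂_{k+1}:

  H_0: rank C_0 − rank ∂_1 = 4 − 3 = 1, and the invariant factors of ∂_1 are all 1, so H_0 = Z.
  H_1: rank ker ∂_1 − rank ∂_2 = (4 − 3) − 0 = 1, and there is no ∂_2, so H_1 = Z.

(K is a triangulation of the circle S^1.)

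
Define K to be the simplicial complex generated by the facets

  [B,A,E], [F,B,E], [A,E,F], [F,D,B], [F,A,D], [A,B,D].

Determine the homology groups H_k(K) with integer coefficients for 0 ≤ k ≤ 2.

H_0 ≅ Z,  H_1 = 0,  H_2 ≅ Z.

We work with the vertex ordering A < B < D < E < F. The simplices of K, each written with vertices in increasing order, are:

  0-simplices (5): A, B, D, E, F
  1-simplices (9): AB, AD, AE, AF, BD, BE, BF, DF, EF
  2-simplices (6): ABD, ABE, ADF, AEF, BDF, BEF

giving chain groups C_0 ≅ Z^5, C_1 ≅ Z^9, C_2 ≅ Z^6.

∂_1: C_1 → C_0 maps an edge to its endpoints' difference, ∂[p,q] = q − p. For instance
  ∂AD = D − A.
This gives a 5×9 integer matrix of rank 4; reducing to Smith normal form yields diagonal entries (1,1,1,1).

Boundary ∂_2: C_2 → C_1 acts by ∂[p,q,r] = [q,r] − [p,r] + [p,q]. For instance
  ∂BEF = EF − BF + BE,
  ∂BDF = DF − BF + BD.
The resulting 9×6 matrix has rank 5, and its Smith normal form has invariant factors (1,1,1,1,1).

Computing H_k = (kernel of ∂_k) / (image of ∂_{k+1}):

  H_0: rank C_0 − rank ∂_1 = 5 − 4 = 1, and the invariant factors of ∂_1 are all 1, so H_0 ≅ Z.
  H_1: rank ker ∂_1 − rank ∂_2 = (9 − 4) − 5 = 0, and the invariant factors of ∂_2 are all 1, so H_1 ≅ 0.
  H_2: rank ker ∂_2 − rank ∂_3 = (6 − 5) − 0 = 1, and there is no ∂_3, so H_2 ≅ Z.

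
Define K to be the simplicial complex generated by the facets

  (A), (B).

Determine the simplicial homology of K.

H_0 = Z^2.

We work with the vertex ordering A < B. The simplices of K, each written with vertices in increasing order, are:

  0-simplices (2): A, B

giving chain groups C_0 ≅ Z^2.

Reading off H_k = ker ∂_k / im ∂_{k+1}:

  H_0: rank C_0 − rank ∂_1 = 2 − 0 = 2, and there is no ∂_1, so H_0 = Z^2.

(K is a triangulation of a set of 2 points.)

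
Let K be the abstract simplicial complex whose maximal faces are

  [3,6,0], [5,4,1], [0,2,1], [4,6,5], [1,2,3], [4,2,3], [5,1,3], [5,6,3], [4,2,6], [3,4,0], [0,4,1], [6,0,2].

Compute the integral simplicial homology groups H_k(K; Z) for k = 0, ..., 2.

H_0 = Z,  H_1 = Z/2,  H_2 = 0.

K has 7 vertices, 18 edges, 12 triangles.
rank ∂_0 = 0, rank ∂_1 = 6 ⇒ b_0 = 7 − 0 − 6 = 1; all invariant factors of ∂_1 are 1 so no torsion. So H_0 = Z.
rank ∂_1 = 6, rank ∂_2 = 12 ⇒ b_1 = 18 − 6 − 12 = 0; ∂_2 has invariant factor(s) [2] giving torsion. So H_1 = Z/2.
rank ∂_2 = 12, rank ∂_3 = 0 ⇒ b_2 = 12 − 12 − 0 = 0. So H_2 = 0.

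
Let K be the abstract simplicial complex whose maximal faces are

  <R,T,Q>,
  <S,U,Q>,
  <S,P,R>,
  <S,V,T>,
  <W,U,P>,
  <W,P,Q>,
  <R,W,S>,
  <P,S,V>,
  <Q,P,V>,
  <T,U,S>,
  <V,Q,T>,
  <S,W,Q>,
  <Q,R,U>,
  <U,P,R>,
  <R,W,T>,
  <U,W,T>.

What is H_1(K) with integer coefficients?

H_1 = Z^2.

Take the total order P < Q < R < S < T < U < V < W on the vertex set. Then K (dimension 2) consists of the simplices:

  0-simplices (8): P, Q, R, S, T, U, V, W
  1-simplices (24): PQ, PR, PS, PU, PV, PW, QR, QS, QT, QU, QV, QW, RS, RT, RU, RW, ST, SU, SV, SW, TU, TV, TW, UW
  2-simplices (16): PQV, PQW, PRS, PRU, PSV, PUW, QRT, QRU, QSU, QSW, QTV, RSW, RTW, STU, STV, TUW

giving chain groups C_0 ≅ Z^8, C_1 ≅ Z^24, C_2 ≅ Z^16.

∂_1: C_1 → C_0 is given by ∂[p,q] = [q] − [p]. For instance
  ∂TV = V − T.
This gives a 8×24 integer matrix of rank 7; reducing to Smith normal form yields diagonal entries (1,1,1,1,1,1,1).

∂_2: C_2 → C_1 sends each 2-simplex [p,q,r] to [q,r] − [p,r] + [p,q]. For instance
  ∂PSV = SV − PV + PS,
  ∂PUW = UW − PW + PU.
The resulting 24×16 matrix has rank 15, and its Smith normal form has invariant factors (1,1,1,1,1,1,1,1,1,1,1,1,1,1,1).

Computing H_k = (kernel of ∂_k) / (image of ∂_{k+1}):

  H_1: rank ker ∂_1 − rank ∂_2 = (24 − 7) − 15 = 2, and the invariant factors of ∂_2 are all 1, so H_1 ≅ Z^2.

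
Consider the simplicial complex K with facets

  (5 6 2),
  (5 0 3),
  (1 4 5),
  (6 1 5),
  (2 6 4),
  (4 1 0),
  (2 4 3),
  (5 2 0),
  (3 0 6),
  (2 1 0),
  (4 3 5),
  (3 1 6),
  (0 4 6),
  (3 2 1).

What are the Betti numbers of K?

Order the vertices as 0 < 1 < 2 < 3 < 4 < 5 < 6. Listing each simplex with vertices in this order, K has dimension 2 with simplices:

  0-simplices (7): [0], [1], [2], [3], [4], [5], [6]
  1-simplices (21): [0,1], [0,2], [0,3], [0,4], [0,5], [0,6], [1,2], [1,3], [1,4], [1,5], [1,6], [2,3], [2,4], [2,5], [2,6], [3,4], [3,5], [3,6], [4,5], [4,6], [5,6]
  2-simplices (14): [0,1,2], [0,1,4], [0,2,5], [0,3,5], [0,3,6], [0,4,6], [1,2,3], [1,3,6], [1,4,5], [1,5,6], [2,3,4], [2,4,6], [2,5,6], [3,4,5]

giving chain groups C_0 ≅ Z^7, C_1 ≅ Z^21, C_2 ≅ Z^14.

The boundary map ∂_1: C_1 → C_0 sends each edge [p,q] (with p < q) to q − p. For instance
  ∂[4,6] = [6] − [4].
This gives a 7×21 integer matrix of rank 6; reducing to Smith normal form yields diagonal entries (1,1,1,1,1,1).

∂_2: C_2 → C_1 maps a triangle to the signed sum of its edges. For instance
  ∂[0,4,6] = [4,6] − [0,6] + [0,4],
  ∂[0,3,5] = [3,5] − [0,5] + [0,3].
This gives a 21×14 integer matrix of rank 13; reducing to Smith normal form yields diagonal entries (1,1,1,1,1,1,1,1,1,1,1,1,1).

Computing H_k = (kernel of ∂_k) / (image of ∂_{k+1}):

  H_0: rank C_0 − rank ∂_1 = 7 − 6 = 1, and the invariant factors of ∂_1 are all 1, so H_0 = Z.
  H_1: rank ker ∂_1 − rank ∂_2 = (21 − 6) − 13 = 2, and the invariant factors of ∂_2 are all 1, so H_1 = Z^2.
  H_2: rank ker ∂_2 − rank ∂_3 = (14 − 13) − 0 = 1, and there is no ∂_3, so H_2 = Z.

(K is a triangulation of the torus T^2.)

Hence the Betti numbers are b_0 = 1, b_1 = 2, b_2 = 1.

b_0 = 1, b_1 = 2, b_2 = 1.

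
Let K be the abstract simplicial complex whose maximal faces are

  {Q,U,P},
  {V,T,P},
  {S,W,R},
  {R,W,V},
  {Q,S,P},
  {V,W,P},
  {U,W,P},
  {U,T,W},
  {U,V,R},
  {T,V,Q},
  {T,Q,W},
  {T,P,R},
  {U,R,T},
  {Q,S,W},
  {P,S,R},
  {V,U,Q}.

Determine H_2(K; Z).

H_2 = Z.

K has 8 vertices, 24 edges, 16 triangles.
rank ∂_2 = 15, rank ∂_3 = 0 ⇒ b_2 = 16 − 15 − 0 = 1. So H_2 ≅ Z.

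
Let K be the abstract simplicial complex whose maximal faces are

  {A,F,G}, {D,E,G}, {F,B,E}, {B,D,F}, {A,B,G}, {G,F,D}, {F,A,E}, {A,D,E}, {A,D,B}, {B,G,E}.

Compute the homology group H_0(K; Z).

H_0 = Z.

Order the vertices as A < B < D < E < F < G. Listing each simplex with vertices in this order, K has dimension 2 with simplices:

  0-simplices (6): A, B, D, E, F, G
  1-simplices (15): AB, AD, AE, AF, AG, BD, BE, BF, BG, DE, DF, DG, EF, EG, FG
  2-simplices (10): ABD, ABG, ADE, AEF, AFG, BDF, BEF, BEG, DEG, DFG

so the chain groups are C_0 ≅ Z^6, C_1 ≅ Z^15, C_2 ≅ Z^10.

∂_1: C_1 → C_0 is given by ∂[p,q] = [q] − [p]. For instance
  ∂EF = F − E.
As a 6×15 matrix over Z this has rank 5, with invariant factors (1,1,1,1,1).

Boundary ∂_2: C_2 → C_1 acts by ∂[p,q,r] = [q,r] − [p,r] + [p,q]. For instance
  ∂BEG = EG − BG + BE,
  ∂ABG = BG − AG + AB.
This gives a 15×10 integer matrix of rank 10; reducing to Smith normal form yields diagonal entries (1,1,1,1,1,1,1,1,1,2).

Reading off H_k = ker ∂_k / im ∂_{k+1}:

  H_0: rank C_0 − rank ∂_1 = 6 − 5 = 1, and the invariant factors of ∂_1 are all 1, so H_0 = Z.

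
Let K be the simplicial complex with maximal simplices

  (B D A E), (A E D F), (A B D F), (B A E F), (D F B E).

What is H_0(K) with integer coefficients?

Fix the vertex order A < B < D < E < F and write every simplex with vertices in increasing order. Then dim K = 3 and the simplices of K are:

  0-simplices (5): A, B, D, E, F
  1-simplices (10): AB, AD, AE, AF, BD, BE, BF, DE, DF, EF
  2-simplices (10): ABD, ABE, ABF, ADE, ADF, AEF, BDE, BDF, BEF, DEF
  3-simplices (5): ABDE, ABDF, ABEF, ADEF, BDEF

giving chain groups C_0 ≅ Z^5, C_1 ≅ Z^10, C_2 ≅ Z^10, C_3 ≅ Z^5.

∂_1: C_1 → C_0 maps an edge to its endpoints' difference, ∂[p,q] = q − p. For instance
  ∂DF = F − D.
The 5×10 boundary matrix has rank 4 and Smith normal form diag(1,1,1,1).

Boundary ∂_2: C_2 → C_1 maps a triangle to the signed sum of its edges. For instance
  ∂BDF = DF − BF + BD,
  ∂DEF = EF − DF + DE.
As a 10×10 matrix over Z this has rank 6, with invariant factors (1,1,1,1,1,1).

Boundary ∂_3: C_3 → C_2 sends each 3-simplex σ to the alternating sum Σ_i (−1)^i (σ with its i-th vertex removed). For instance
  ∂ABEF = BEF − AEF + ABF − ABE,
  ∂ADEF = DEF − AEF + ADF − ADE.
As a 10×5 matrix over Z this has rank 4, with invariant factors (1,1,1,1).

Now H_k = ker ∂_k / im ∂_{k+1}, so:

  H_0: rank C_0 − rank ∂_1 = 5 − 4 = 1, and the invariant factors of ∂_1 are all 1, so H_0 ≅ Z.

H_0 ≅ Z.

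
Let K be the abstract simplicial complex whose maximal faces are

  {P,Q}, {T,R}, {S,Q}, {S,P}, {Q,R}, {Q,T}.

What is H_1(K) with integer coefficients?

H_1 = Z^2.

Order the vertices as P < Q < R < S < T. Listing each simplex with vertices in this order, K has dimension 1 with simplices:

  0-simplices (5): P, Q, R, S, T
  1-simplices (6): PQ, PS, QR, QS, QT, RT

giving chain groups C_0 ≅ Z^5, C_1 ≅ Z^6.

The boundary map ∂_1: C_1 → C_0 maps an edge to its endpoints' difference, ∂[p,q] = q − p.
The resulting 5×6 matrix has rank 4, and its Smith normal form has invariant factors (1,1,1,1).

Reading off H_k = ker ∂_k / im ∂_{k+1}:

  H_1: rank ker ∂_1 − rank ∂_2 = (6 − 4) − 0 = 2, and there is no ∂_2, so H_1 ≅ Z^2.

(K is a triangulation of a wedge of 2 circles.)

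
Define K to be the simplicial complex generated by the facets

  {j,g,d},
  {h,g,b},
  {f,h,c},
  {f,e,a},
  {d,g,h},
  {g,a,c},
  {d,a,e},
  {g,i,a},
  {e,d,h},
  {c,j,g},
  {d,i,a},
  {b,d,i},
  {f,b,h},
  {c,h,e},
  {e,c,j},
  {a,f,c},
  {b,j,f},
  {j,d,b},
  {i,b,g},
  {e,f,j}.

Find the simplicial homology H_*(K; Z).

H_0 ≅ Z,  H_1 ≅ Z ⊕ Z/2Z,  H_2 = 0.

Fix the vertex order a < b < c < d < e < f < g < h < i < j and write every simplex with vertices in increasing order. Then dim K = 2 and the simplices of K are:

  0-simplices (10): a, b, c, d, e, f, g, h, i, j
  1-simplices (30): ac, ad, ae, af, ag, ai, bd, bf, bg, bh, bi, bj, ce, cf, cg, ch, cj, de, dg, dh, di, dj, ef, eh, ej, fh, fj, gh, gi, gj
  2-simplices (20): acf, acg, ade, adi, aef, agi, bdi, bdj, bfh, bfj, bgh, bgi, ceh, cej, cfh, cgj, deh, dgh, dgj, efj

Hence C_0 ≅ Z^10, C_1 ≅ Z^30, C_2 ≅ Z^20.

Boundary ∂_1: C_1 → C_0 sends each edge [p,q] (with p < q) to q − p. For instance
  ∂gj = j − g.
The resulting 10×30 matrix has rank 9, and its Smith normal form has invariant factors (1,1,1,1,1,1,1,1,1).

∂_2: C_2 → C_1 acts by ∂[p,q,r] = [q,r] − [p,r] + [p,q]. For instance
  ∂cej = ej − cj + ce,
  ∂cfh = fh − ch + cf.
As a 30×20 matrix over Z this has rank 20, with invariant factors (1,1,1,1,1,1,1,1,1,1,1,1,1,1,1,1,1,1,1,2).

Now H_k = ker ∂_k / im ∂_{k+1}, so:

  H_0: rank C_0 − rank ∂_1 = 10 − 9 = 1, and the invariant factors of ∂_1 are all 1, so H_0 = Z.
  H_1: rank ker ∂_1 − rank ∂_2 = (30 − 9) − 20 = 1, and ∂_2 has invariant factor 2 > 1, so H_1 = Z ⊕ Z/2Z.
  H_2: rank ker ∂_2 − rank ∂_3 = (20 − 20) − 0 = 0, and there is no ∂_3, so H_2 = 0.

As a check, the Euler characteristic is 10 − 30 + 20 = 0, which agrees with 1 − 1 + 0 = 0.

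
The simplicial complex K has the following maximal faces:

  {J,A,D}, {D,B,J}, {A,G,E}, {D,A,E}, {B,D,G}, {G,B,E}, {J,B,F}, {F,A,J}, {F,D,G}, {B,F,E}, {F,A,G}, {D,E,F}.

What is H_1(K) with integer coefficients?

H_1 ≅ Z/2.

Fix the vertex order A < B < D < E < F < G < J and write every simplex with vertices in increasing order. Then dim K = 2 and the simplices of K are:

  0-simplices (7): A, B, D, E, F, G, J
  1-simplices (18): AD, AE, AF, AG, AJ, BD, BE, BF, BG, BJ, DE, DF, DG, DJ, EF, EG, FG, FJ
  2-simplices (12): ADE, ADJ, AEG, AFG, AFJ, BDG, BDJ, BEF, BEG, BFJ, DEF, DFG

Hence C_0 ≅ Z^7, C_1 ≅ Z^18, C_2 ≅ Z^12.

The boundary map ∂_1: C_1 → C_0 sends each edge [p,q] (with p < q) to q − p. For instance
  ∂EG = G − E.
As a 7×18 matrix over Z this has rank 6, with invariant factors (1,1,1,1,1,1).

The boundary map ∂_2: C_2 → C_1 sends each 2-simplex [p,q,r] to [q,r] − [p,r] + [p,q]. For instance
  ∂BEF = EF − BF + BE,
  ∂BDJ = DJ − BJ + BD.
The resulting 18×12 matrix has rank 12, and its Smith normal form has invariant factors (1,1,1,1,1,1,1,1,1,1,1,2).

Now H_k = ker ∂_k / im ∂_{k+1}, so:

  H_1: rank ker ∂_1 − rank ∂_2 = (18 − 6) − 12 = 0, and ∂_2 has invariant factor 2 > 1, so H_1 = Z/2.

(K is a triangulation of the real projective plane RP^2.)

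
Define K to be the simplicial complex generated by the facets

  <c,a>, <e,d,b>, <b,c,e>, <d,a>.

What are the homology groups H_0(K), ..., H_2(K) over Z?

H_0 = Z,  H_1 = Z,  H_2 = 0.

Order the vertices as a < b < c < d < e. Listing each simplex with vertices in this order, K has dimension 2 with simplices:

  0-simplices (5): a, b, c, d, e
  1-simplices (7): ac, ad, bc, bd, be, ce, de
  2-simplices (2): bce, bde

Hence C_0 ≅ Z^5, C_1 ≅ Z^7, C_2 ≅ Z^2.

∂_1: C_1 → C_0 sends each edge [p,q] (with p < q) to q − p.
This gives a 5×7 integer matrix of rank 4; reducing to Smith normal form yields diagonal entries (1,1,1,1).

The boundary map ∂_2: C_2 → C_1 sends each 2-simplex [p,q,r] to [q,r] − [p,r] + [p,q]. For instance
  ∂bce = ce − be + bc,
  ∂bde = de − be + bd.
The 7×2 boundary matrix has rank 2 and Smith normal form diag(1,1).

Computing H_k = (kernel of ∂_k) / (image of ∂_{k+1}):

  H_0: rank C_0 − rank ∂_1 = 5 − 4 = 1, and the invariant factors of ∂_1 are all 1, so H_0 = Z.
  H_1: rank ker ∂_1 − rank ∂_2 = (7 − 4) − 2 = 1, and the invariant factors of ∂_2 are all 1, so H_1 = Z.
  H_2: rank ker ∂_2 − rank ∂_3 = (2 − 2) − 0 = 0, and there is no ∂_3, so H_2 = 0.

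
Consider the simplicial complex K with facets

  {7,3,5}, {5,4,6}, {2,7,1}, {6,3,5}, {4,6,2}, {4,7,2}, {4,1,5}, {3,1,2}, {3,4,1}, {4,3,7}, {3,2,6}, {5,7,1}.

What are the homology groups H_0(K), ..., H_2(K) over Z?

We work with the vertex ordering 1 < 2 < 3 < 4 < 5 < 6 < 7. The simplices of K, each written with vertices in increasing order, are:

  0-simplices (7): [1], [2], [3], [4], [5], [6], [7]
  1-simplices (18): [1,2], [1,3], [1,4], [1,5], [1,7], [2,3], [2,4], [2,6], [2,7], [3,4], [3,5], [3,6], [3,7], [4,5], [4,6], [4,7], [5,6], [5,7]
  2-simplices (12): [1,2,3], [1,2,7], [1,3,4], [1,4,5], [1,5,7], [2,3,6], [2,4,6], [2,4,7], [3,4,7], [3,5,6], [3,5,7], [4,5,6]

Hence C_0 ≅ Z^7, C_1 ≅ Z^18, C_2 ≅ Z^12.

∂_1: C_1 → C_0 maps an edge to its endpoints' difference, ∂[p,q] = q − p.
The 7×18 boundary matrix has rank 6 and Smith normal form diag(1,1,1,1,1,1).

The boundary map ∂_2: C_2 → C_1 maps a triangle to the signed sum of its edges. For instance
  ∂[3,4,7] = [4,7] − [3,7] + [3,4],
  ∂[1,4,5] = [4,5] − [1,5] + [1,4].
This gives a 18×12 integer matrix of rank 12; reducing to Smith normal form yields diagonal entries (1,1,1,1,1,1,1,1,1,1,1,2).

Reading off H_k = ker ∂_k / im ∂_{k+1}:

  H_0: rank C_0 − rank ∂_1 = 7 − 6 = 1, and the invariant factors of ∂_1 are all 1, so H_0 ≅ Z.
  H_1: rank ker ∂_1 − rank ∂_2 = (18 − 6) − 12 = 0, and ∂_2 has invariant factor 2 > 1, so H_1 ≅ Z/2.
  H_2: rank ker ∂_2 − rank ∂_3 = (12 − 12) − 0 = 0, and there is no ∂_3, so H_2 ≅ 0.

(K is a triangulation of the real projective plane RP^2.)

H_0 = Z,  H_1 = Z/2,  H_2 = 0.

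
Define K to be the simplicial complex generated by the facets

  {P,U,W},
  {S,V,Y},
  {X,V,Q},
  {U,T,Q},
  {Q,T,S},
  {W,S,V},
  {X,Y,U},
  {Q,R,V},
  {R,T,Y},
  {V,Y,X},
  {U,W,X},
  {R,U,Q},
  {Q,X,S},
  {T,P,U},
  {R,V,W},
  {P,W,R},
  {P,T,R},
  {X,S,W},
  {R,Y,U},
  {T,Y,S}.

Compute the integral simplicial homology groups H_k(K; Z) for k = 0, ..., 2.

H_0 = Z,  H_1 = Z ⊕ Z/2Z,  H_2 = 0.

K has 10 vertices, 30 edges, 20 triangles.
rank ∂_0 = 0, rank ∂_1 = 9 ⇒ b_0 = 10 − 0 − 9 = 1; all invariant factors of ∂_1 are 1 so no torsion. So H_0 ≅ Z.
rank ∂_1 = 9, rank ∂_2 = 20 ⇒ b_1 = 30 − 9 − 20 = 1; ∂_2 has invariant factor(s) [2] giving torsion. So H_1 ≅ Z ⊕ Z/2Z.
rank ∂_2 = 20, rank ∂_3 = 0 ⇒ b_2 = 20 − 20 − 0 = 0. So H_2 ≅ 0.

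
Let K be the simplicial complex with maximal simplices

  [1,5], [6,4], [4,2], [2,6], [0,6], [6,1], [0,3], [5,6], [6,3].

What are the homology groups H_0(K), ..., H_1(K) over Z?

Fix the vertex order 0 < 1 < 2 < 3 < 4 < 5 < 6 and write every simplex with vertices in increasing order. Then dim K = 1 and the simplices of K are:

  0-simplices (7): [0], [1], [2], [3], [4], [5], [6]
  1-simplices (9): [0,3], [0,6], [1,5], [1,6], [2,4], [2,6], [3,6], [4,6], [5,6]

Hence C_0 ≅ Z^7, C_1 ≅ Z^9.

The boundary map ∂_1: C_1 → C_0 is given by ∂[p,q] = [q] − [p].
This gives a 7×9 integer matrix of rank 6; reducing to Smith normal form yields diagonal entries (1,1,1,1,1,1).

From H_k ≅ ker(∂_k) / im(∂_{k+1}) we obtain:

  H_0: rank C_0 − rank ∂_1 = 7 − 6 = 1, and the invariant factors of ∂_1 are all 1, so H_0 = Z.
  H_1: rank ker ∂_1 − rank ∂_2 = (9 − 6) − 0 = 3, and there is no ∂_2, so H_1 = Z^3.

(K is a triangulation of a wedge of 3 circles.)

H_0 ≅ Z,  H_1 ≅ Z^3.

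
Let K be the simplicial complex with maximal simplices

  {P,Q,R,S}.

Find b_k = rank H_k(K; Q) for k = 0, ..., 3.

We work with the vertex ordering P < Q < R < S. The simplices of K, each written with vertices in increasing order, are:

  0-simplices (4): P, Q, R, S
  1-simplices (6): PQ, PR, PS, QR, QS, RS
  2-simplices (4): PQR, PQS, PRS, QRS
  3-simplices (1): PQRS

so the chain groups are C_0 ≅ Z^4, C_1 ≅ Z^6, C_2 ≅ Z^4, C_3 ≅ Z^1.

The boundary map ∂_1: C_1 → C_0 is given by ∂[p,q] = [q] − [p]. For instance
  ∂PS = S − P.
The resulting 4×6 matrix has rank 3, and its Smith normal form has invariant factors (1,1,1).

∂_2: C_2 → C_1 acts by ∂[p,q,r] = [q,r] − [p,r] + [p,q]. For instance
  ∂PQS = QS − PS + PQ,
  ∂PQR = QR − PR + PQ.
The resulting 6×4 matrix has rank 3, and its Smith normal form has invariant factors (1,1,1).

The boundary map ∂_3: C_3 → C_2 sends each 3-simplex σ to the alternating sum Σ_i (−1)^i (σ with its i-th vertex removed). For instance
  ∂PQRS = QRS − PRS + PQS − PQR.
The resulting 4×1 matrix has rank 1, and its Smith normal form has invariant factors (1).

From H_k ≅ ker(∂_k) / im(∂_{k+1}) we obtain:

  H_0: rank C_0 − rank ∂_1 = 4 − 3 = 1, and the invariant factors of ∂_1 are all 1, so H_0 ≅ Z.
  H_1: rank ker ∂_1 − rank ∂_2 = (6 − 3) − 3 = 0, and the invariant factors of ∂_2 are all 1, so H_1 ≅ 0.
  H_2: rank ker ∂_2 − rank ∂_3 = (4 − 3) − 1 = 0, and the invariant factors of ∂_3 are all 1, so H_2 ≅ 0.
  H_3: rank ker ∂_3 − rank ∂_4 = (1 − 1) − 0 = 0, and there is no ∂_4, so H_3 ≅ 0.

(K is a triangulation of the 3-simplex.)

Hence the Betti numbers are b_0 = 1, b_1 = 0, b_2 = 0, b_3 = 0.

b_0 = 1, b_1 = 0, b_2 = 0, b_3 = 0.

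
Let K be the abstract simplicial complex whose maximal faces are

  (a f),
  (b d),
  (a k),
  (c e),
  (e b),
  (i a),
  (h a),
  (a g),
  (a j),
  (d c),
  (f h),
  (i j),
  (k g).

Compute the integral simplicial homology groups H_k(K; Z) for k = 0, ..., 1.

Take the total order a < b < c < d < e < f < g < h < i < j < k on the vertex set. Then K (dimension 1) consists of the simplices:

  0-simplices (11): a, b, c, d, e, f, g, h, i, j, k
  1-simplices (13): af, ag, ah, ai, aj, ak, bd, be, cd, ce, fh, gk, ij

so the chain groups are C_0 ≅ Z^11, C_1 ≅ Z^13.

Boundary ∂_1: C_1 → C_0 maps an edge to its endpoints' difference, ∂[p,q] = q − p. For instance
  ∂ce = e − c.
The 11×13 boundary matrix has rank 9 and Smith normal form diag(1,1,1,1,1,1,1,1,1).

Reading off H_k = ker ∂_k / im ∂_{k+1}:

  H_0: rank C_0 − rank ∂_1 = 11 − 9 = 2, and the invariant factors of ∂_1 are all 1, so H_0 ≅ Z^2.
  H_1: rank ker ∂_1 − rank ∂_2 = (13 − 9) − 0 = 4, and there is no ∂_2, so H_1 ≅ Z^4.

As a check, the Euler characteristic is 11 − 13 = -2, which agrees with 2 − 4 = -2.
(K is a triangulation of the disjoint union of a wedge of 3 circles and the circle S^1.)

H_0 = Z^2,  H_1 = Z^4.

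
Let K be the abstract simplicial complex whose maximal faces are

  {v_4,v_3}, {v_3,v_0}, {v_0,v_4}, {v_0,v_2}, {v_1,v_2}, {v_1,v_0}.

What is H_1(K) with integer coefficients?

H_1 = Z^2.

K has 5 vertices, 6 edges.
rank ∂_1 = 4, rank ∂_2 = 0 ⇒ b_1 = 6 − 4 − 0 = 2. So H_1 ≅ Z^2.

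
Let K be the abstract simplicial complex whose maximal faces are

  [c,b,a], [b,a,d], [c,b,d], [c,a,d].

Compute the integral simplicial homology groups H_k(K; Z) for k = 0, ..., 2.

K has 4 vertices, 6 edges, 4 triangles.
rank ∂_0 = 0, rank ∂_1 = 3 ⇒ b_0 = 4 − 0 − 3 = 1; all invariant factors of ∂_1 are 1 so no torsion. So H_0 ≅ Z.
rank ∂_1 = 3, rank ∂_2 = 3 ⇒ b_1 = 6 − 3 − 3 = 0; all invariant factors of ∂_2 are 1 so no torsion. So H_1 ≅ 0.
rank ∂_2 = 3, rank ∂_3 = 0 ⇒ b_2 = 4 − 3 − 0 = 1. So H_2 ≅ Z.

H_0 = Z,  H_1 = 0,  H_2 = Z.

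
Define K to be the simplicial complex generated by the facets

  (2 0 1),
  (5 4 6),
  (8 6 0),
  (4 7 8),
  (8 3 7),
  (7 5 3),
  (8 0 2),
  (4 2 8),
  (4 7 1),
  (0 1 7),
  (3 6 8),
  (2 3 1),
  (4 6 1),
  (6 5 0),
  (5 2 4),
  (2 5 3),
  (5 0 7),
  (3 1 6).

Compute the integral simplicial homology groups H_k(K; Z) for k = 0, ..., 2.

H_0 = Z,  H_1 = Z^2,  H_2 = Z.

Fix the vertex order 0 < 1 < 2 < 3 < 4 < 5 < 6 < 7 < 8 and write every simplex with vertices in increasing order. Then dim K = 2 and the simplices of K are:

  0-simplices (9): [0], [1], [2], [3], [4], [5], [6], [7], [8]
  1-simplices (27): (27 of them)
  2-simplices (18): [0,1,2], [0,1,7], [0,2,8], [0,5,6], [0,5,7], [0,6,8], [1,2,3], [1,3,6], [1,4,6], [1,4,7], [2,3,5], [2,4,5], [2,4,8], [3,5,7], [3,6,8], [3,7,8], [4,5,6], [4,7,8]

giving chain groups C_0 ≅ Z^9, C_1 ≅ Z^27, C_2 ≅ Z^18.

∂_1: C_1 → C_0 sends each edge [p,q] (with p < q) to q − p.
As a 9×27 matrix over Z this has rank 8, with invariant factors (1,1,1,1,1,1,1,1).

Boundary ∂_2: C_2 → C_1 acts by ∂[p,q,r] = [q,r] − [p,r] + [p,q]. For instance
  ∂[0,1,7] = [1,7] − [0,7] + [0,1],
  ∂[2,3,5] = [3,5] − [2,5] + [2,3].
This gives a 27×18 integer matrix of rank 17; reducing to Smith normal form yields diagonal entries (1,1,1,1,1,1,1,1,1,1,1,1,1,1,1,1,1).

Reading off H_k = ker ∂_k / im ∂_{k+1}:

  H_0: rank C_0 − rank ∂_1 = 9 − 8 = 1, and the invariant factors of ∂_1 are all 1, so H_0 ≅ Z.
  H_1: rank ker ∂_1 − rank ∂_2 = (27 − 8) − 17 = 2, and the invariant factors of ∂_2 are all 1, so H_1 ≅ Z^2.
  H_2: rank ker ∂_2 − rank ∂_3 = (18 − 17) − 0 = 1, and there is no ∂_3, so H_2 ≅ Z.

As a check, the Euler characteristic is 9 − 27 + 18 = 0, which agrees with 1 − 2 + 1 = 0.
(K is a triangulation of the torus T^2.)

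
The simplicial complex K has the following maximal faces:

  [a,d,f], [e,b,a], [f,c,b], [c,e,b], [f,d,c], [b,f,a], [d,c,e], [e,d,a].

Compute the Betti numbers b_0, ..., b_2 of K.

b_0 = 1, b_1 = 0, b_2 = 1.

K has 6 vertices, 12 edges, 8 triangles.
rank ∂_0 = 0, rank ∂_1 = 5 ⇒ b_0 = 6 − 0 − 5 = 1; all invariant factors of ∂_1 are 1 so no torsion. So H_0 ≅ Z.
rank ∂_1 = 5, rank ∂_2 = 7 ⇒ b_1 = 12 − 5 − 7 = 0; all invariant factors of ∂_2 are 1 so no torsion. So H_1 ≅ 0.
rank ∂_2 = 7, rank ∂_3 = 0 ⇒ b_2 = 8 − 7 − 0 = 1. So H_2 ≅ Z.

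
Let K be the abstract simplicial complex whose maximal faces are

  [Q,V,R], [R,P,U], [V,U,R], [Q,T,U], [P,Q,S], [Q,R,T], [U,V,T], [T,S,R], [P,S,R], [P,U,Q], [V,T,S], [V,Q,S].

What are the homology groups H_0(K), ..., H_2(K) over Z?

K has 7 vertices, 18 edges, 12 triangles.
rank ∂_0 = 0, rank ∂_1 = 6 ⇒ b_0 = 7 − 0 − 6 = 1; all invariant factors of ∂_1 are 1 so no torsion. So H_0 ≅ Z.
rank ∂_1 = 6, rank ∂_2 = 12 ⇒ b_1 = 18 − 6 − 12 = 0; ∂_2 has invariant factor(s) [2] giving torsion. So H_1 ≅ Z_2.
rank ∂_2 = 12, rank ∂_3 = 0 ⇒ b_2 = 12 − 12 − 0 = 0. So H_2 ≅ 0.

H_0 = Z,  H_1 = Z_2,  H_2 = 0.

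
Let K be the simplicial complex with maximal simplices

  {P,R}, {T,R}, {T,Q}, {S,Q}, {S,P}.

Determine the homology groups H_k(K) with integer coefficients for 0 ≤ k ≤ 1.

H_0 = Z,  H_1 = Z.

Fix the vertex order P < Q < R < S < T and write every simplex with vertices in increasing order. Then dim K = 1 and the simplices of K are:

  0-simplices (5): P, Q, R, S, T
  1-simplices (5): PR, PS, QS, QT, RT

Hence C_0 ≅ Z^5, C_1 ≅ Z^5.

∂_1: C_1 → C_0 is given by ∂[p,q] = [q] − [p]. For instance
  ∂QT = T − Q.
The 5×5 boundary matrix has rank 4 and Smith normal form diag(1,1,1,1).

Now H_k = ker ∂_k / im ∂_{k+1}, so:

  H_0: rank C_0 − rank ∂_1 = 5 − 4 = 1, and the invariant factors of ∂_1 are all 1, so H_0 = Z.
  H_1: rank ker ∂_1 − rank ∂_2 = (5 − 4) − 0 = 1, and there is no ∂_2, so H_1 = Z.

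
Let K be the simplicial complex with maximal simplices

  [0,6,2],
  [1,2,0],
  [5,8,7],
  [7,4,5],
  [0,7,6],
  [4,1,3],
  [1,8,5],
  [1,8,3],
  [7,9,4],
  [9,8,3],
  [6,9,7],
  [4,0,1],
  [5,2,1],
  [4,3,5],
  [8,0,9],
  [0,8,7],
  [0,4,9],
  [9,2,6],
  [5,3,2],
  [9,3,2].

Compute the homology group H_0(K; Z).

Take the total order 0 < 1 < 2 < 3 < 4 < 5 < 6 < 7 < 8 < 9 on the vertex set. Then K (dimension 2) consists of the simplices:

  0-simplices (10): [0], [1], [2], [3], [4], [5], [6], [7], [8], [9]
  1-simplices (30): (30 of them)
  2-simplices (20): (20 of them)

Hence C_0 ≅ Z^10, C_1 ≅ Z^30, C_2 ≅ Z^20.

∂_1: C_1 → C_0 sends each edge [p,q] (with p < q) to q − p.
As a 10×30 matrix over Z this has rank 9, with invariant factors (1,1,1,1,1,1,1,1,1).

∂_2: C_2 → C_1 sends each 2-simplex [p,q,r] to [q,r] − [p,r] + [p,q]. For instance
  ∂[1,2,5] = [2,5] − [1,5] + [1,2],
  ∂[4,7,9] = [7,9] − [4,9] + [4,7].
This gives a 30×20 integer matrix of rank 20; reducing to Smith normal form yields diagonal entries (1,1,1,1,1,1,1,1,1,1,1,1,1,1,1,1,1,1,1,2).

Computing H_k = (kernel of ∂_k) / (image of ∂_{k+1}):

  H_0: rank C_0 − rank ∂_1 = 10 − 9 = 1, and the invariant factors of ∂_1 are all 1, so H_0 = Z.

H_0 ≅ Z.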